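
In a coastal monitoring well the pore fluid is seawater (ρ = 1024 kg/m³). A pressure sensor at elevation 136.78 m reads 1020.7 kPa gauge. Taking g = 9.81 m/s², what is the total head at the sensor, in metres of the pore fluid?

ψ = P/(ρg) = 1020.7×1000 / (1024 × 9.81) = 101.61 m.
h = z + ψ = 136.78 + 101.61 = 238.39 m.

h ≈ 238.39 m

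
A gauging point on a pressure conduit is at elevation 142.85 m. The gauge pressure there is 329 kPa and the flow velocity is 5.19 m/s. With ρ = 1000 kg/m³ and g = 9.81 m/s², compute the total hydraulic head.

Pressure head ψ = P/(ρg) = 329×1000 / (1000 × 9.81) = 33.54 m.
Velocity head = v²/(2g) = 5.19² / (2 × 9.81) = 1.373 m.
h = z + ψ + v²/(2g) = 142.85 + 33.54 + 1.373 = 177.76 m.

h ≈ 177.76 m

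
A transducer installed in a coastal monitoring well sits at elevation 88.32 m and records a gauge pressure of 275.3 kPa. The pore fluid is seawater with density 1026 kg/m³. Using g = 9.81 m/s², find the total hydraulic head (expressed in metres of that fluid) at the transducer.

ψ = P/(ρg) = 275.3×1000 / (1026 × 9.81) = 27.35 m.
h = z + ψ = 88.32 + 27.35 = 115.67 m.

h ≈ 115.67 m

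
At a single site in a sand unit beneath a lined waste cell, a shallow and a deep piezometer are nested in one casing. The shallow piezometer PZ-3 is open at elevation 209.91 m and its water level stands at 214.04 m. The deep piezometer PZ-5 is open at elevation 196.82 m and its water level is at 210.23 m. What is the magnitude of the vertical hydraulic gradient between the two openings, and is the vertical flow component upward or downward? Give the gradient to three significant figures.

Total head at PZ-3: h = 214.04 m (water level in the standpipe).
Total head at PZ-5: h = 210.23 m.
Δh = h(PZ-3) − h(PZ-5) = 214.04 − 210.23 = 3.81 m.
Vertical separation Δz = 209.91 − 196.82 = 13.09 m.
|i_v| = |Δh| / Δz = 3.81 / 13.09 = 0.291.
Head is higher in the shallow piezometer, so vertical flow is downward (recharge condition).

|i_v| ≈ 0.291; vertical flow is downward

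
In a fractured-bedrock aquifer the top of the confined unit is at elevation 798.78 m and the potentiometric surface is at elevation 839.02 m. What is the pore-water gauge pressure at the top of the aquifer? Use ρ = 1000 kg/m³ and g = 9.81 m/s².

Pressure head at the aquifer top: ψ = h − z = 839.02 − 798.78 = 40.24 m.
P = ρgψ = 1000 × 9.81 × 40.24 = 394754 Pa ≈ 395 kPa.

P ≈ 395 kPa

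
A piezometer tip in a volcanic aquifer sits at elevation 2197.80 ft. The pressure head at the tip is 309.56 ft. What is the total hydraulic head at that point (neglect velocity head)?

h ≈ 2507.36 ft

h = z + ψ = 2197.80 + 309.56 = 2507.36 ft.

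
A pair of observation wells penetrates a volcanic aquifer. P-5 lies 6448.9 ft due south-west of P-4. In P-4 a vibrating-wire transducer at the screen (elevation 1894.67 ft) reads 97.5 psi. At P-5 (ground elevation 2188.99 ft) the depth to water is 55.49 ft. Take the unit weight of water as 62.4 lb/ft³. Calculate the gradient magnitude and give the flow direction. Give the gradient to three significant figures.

Pressure head at P-4: ψ = 144·P/γ = 144 × 97.5 / 62.4 = 225.00 ft.
Total head at P-4: h = z + ψ = 1894.67 + 225.00 = 2119.67 ft.
Total head at P-5: h = 2188.99 − 55.49 = 2133.50 ft.
Head difference: h(P-4) − h(P-5) = 2119.67 − 2133.50 = -13.83 ft.
Hydraulic gradient: i = |Δh| / L = 13.83 / 6448.9 = 0.00214.
Flow is from higher to lower head: from P-5 toward P-4, i.e. toward the north-east.

i ≈ 0.00214; groundwater flows toward the north-east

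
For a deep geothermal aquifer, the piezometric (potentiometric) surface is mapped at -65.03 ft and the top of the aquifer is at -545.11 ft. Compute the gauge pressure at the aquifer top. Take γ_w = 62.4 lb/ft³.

Pressure head at the aquifer top: ψ = h − z = -65.03 − (-545.11) = 480.08 ft.
P = γψ/144 = 62.4 × 480.08 / 144 = 208 psi.

P ≈ 208 psi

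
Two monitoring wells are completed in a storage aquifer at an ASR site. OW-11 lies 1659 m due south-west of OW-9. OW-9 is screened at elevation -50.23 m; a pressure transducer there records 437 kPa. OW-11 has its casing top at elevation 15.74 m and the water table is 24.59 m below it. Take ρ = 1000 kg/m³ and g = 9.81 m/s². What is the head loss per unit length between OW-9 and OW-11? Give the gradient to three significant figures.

i ≈ 0.00191 m/m

Pressure head at OW-9: ψ = P/(ρg) = 437×1000 / (1000 × 9.81) = 44.55 m.
Total head at OW-9: h = z + ψ = -50.23 + 44.55 = -5.68 m.
Total head at OW-11: h = 15.74 − 24.59 = -8.85 m.
Head difference: h(OW-9) − h(OW-11) = -5.68 − (-8.85) = 3.17 m.
Hydraulic gradient: i = |Δh| / L = 3.17 / 1659 = 0.00191.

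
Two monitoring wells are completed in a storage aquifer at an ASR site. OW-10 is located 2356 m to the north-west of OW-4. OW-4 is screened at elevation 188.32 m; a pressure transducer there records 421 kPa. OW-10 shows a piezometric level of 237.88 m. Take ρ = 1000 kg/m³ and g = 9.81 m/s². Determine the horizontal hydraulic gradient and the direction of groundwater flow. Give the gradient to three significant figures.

i ≈ 0.00282; groundwater flows toward the south-east

Pressure head at OW-4: ψ = P/(ρg) = 421×1000 / (1000 × 9.81) = 42.92 m.
Total head at OW-4: h = z + ψ = 188.32 + 42.92 = 231.24 m.
Total head at OW-10: h = 237.88 m (water level in the piezometer is the total head).
Head difference: h(OW-4) − h(OW-10) = 231.24 − 237.88 = -6.64 m.
Hydraulic gradient: i = |Δh| / L = 6.64 / 2356 = 0.00282.
Flow is from higher to lower head: from OW-10 toward OW-4, i.e. toward the south-east.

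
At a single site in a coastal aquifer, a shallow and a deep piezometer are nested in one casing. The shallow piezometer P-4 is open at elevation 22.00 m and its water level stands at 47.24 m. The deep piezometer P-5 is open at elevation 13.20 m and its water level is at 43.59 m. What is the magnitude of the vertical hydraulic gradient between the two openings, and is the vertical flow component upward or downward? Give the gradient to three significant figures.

|i_v| ≈ 0.415; vertical flow is downward

Total head at P-4: h = 47.24 m (water level in the standpipe).
Total head at P-5: h = 43.59 m.
Δh = h(P-4) − h(P-5) = 47.24 − 43.59 = 3.65 m.
Vertical separation Δz = 22.00 − 13.20 = 8.80 m.
|i_v| = |Δh| / Δz = 3.65 / 8.80 = 0.415.
Head is higher in the shallow piezometer, so vertical flow is downward (recharge condition).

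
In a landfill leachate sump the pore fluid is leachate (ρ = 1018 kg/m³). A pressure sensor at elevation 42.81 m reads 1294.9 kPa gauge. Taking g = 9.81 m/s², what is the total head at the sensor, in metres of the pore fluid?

ψ = P/(ρg) = 1294.9×1000 / (1018 × 9.81) = 129.66 m.
h = z + ψ = 42.81 + 129.66 = 172.47 m.

h ≈ 172.47 m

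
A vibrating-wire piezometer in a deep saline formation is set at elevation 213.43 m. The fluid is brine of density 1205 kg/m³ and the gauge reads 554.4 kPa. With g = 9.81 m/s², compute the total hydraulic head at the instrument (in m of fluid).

h ≈ 260.33 m

ψ = P/(ρg) = 554.4×1000 / (1205 × 9.81) = 46.90 m.
h = z + ψ = 213.43 + 46.90 = 260.33 m.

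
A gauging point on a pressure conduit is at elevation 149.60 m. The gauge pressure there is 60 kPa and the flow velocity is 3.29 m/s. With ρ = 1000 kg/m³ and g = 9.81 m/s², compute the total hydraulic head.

Pressure head ψ = P/(ρg) = 60×1000 / (1000 × 9.81) = 6.12 m.
Velocity head = v²/(2g) = 3.29² / (2 × 9.81) = 0.552 m.
h = z + ψ + v²/(2g) = 149.60 + 6.12 + 0.552 = 156.27 m.

h ≈ 156.27 m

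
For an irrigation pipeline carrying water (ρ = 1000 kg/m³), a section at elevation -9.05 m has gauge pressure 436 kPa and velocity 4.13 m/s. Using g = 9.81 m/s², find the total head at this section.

h ≈ 36.26 m

Pressure head ψ = P/(ρg) = 436×1000 / (1000 × 9.81) = 44.44 m.
Velocity head = v²/(2g) = 4.13² / (2 × 9.81) = 0.869 m.
h = z + ψ + v²/(2g) = -9.05 + 44.44 + 0.869 = 36.26 m.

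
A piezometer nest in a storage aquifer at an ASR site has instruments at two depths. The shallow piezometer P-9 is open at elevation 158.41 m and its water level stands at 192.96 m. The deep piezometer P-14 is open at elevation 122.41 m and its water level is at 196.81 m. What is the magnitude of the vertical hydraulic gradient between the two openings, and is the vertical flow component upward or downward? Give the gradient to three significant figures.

|i_v| ≈ 0.107; vertical flow is upward

Total head at P-9: h = 192.96 m (water level in the standpipe).
Total head at P-14: h = 196.81 m.
Δh = h(P-9) − h(P-14) = 192.96 − 196.81 = -3.85 m.
Vertical separation Δz = 158.41 − 122.41 = 36.00 m.
|i_v| = |Δh| / Δz = 3.85 / 36.00 = 0.107.
Head is higher in the deep piezometer, so vertical flow is upward (discharge condition).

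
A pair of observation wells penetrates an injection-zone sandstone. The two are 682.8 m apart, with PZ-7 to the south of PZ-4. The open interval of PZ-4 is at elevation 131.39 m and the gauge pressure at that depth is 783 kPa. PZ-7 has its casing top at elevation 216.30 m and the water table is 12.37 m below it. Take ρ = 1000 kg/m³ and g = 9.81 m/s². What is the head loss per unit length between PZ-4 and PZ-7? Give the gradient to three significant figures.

Pressure head at PZ-4: ψ = P/(ρg) = 783×1000 / (1000 × 9.81) = 79.82 m.
Total head at PZ-4: h = z + ψ = 131.39 + 79.82 = 211.21 m.
Total head at PZ-7: h = 216.30 − 12.37 = 203.93 m.
Head difference: h(PZ-4) − h(PZ-7) = 211.21 − 203.93 = 7.28 m.
Hydraulic gradient: i = |Δh| / L = 7.28 / 682.8 = 0.0107.

i ≈ 0.0107 m/m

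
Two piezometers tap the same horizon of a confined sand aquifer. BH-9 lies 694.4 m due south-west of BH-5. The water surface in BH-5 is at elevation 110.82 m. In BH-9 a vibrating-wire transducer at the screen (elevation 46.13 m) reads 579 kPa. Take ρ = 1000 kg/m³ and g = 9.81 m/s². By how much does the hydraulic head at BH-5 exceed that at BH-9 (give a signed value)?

Δh ≈ 5.67 m

Total head at BH-5: h = 110.82 m (water level in the piezometer is the total head).
Pressure head at BH-9: ψ = P/(ρg) = 579×1000 / (1000 × 9.81) = 59.02 m.
Total head at BH-9: h = z + ψ = 46.13 + 59.02 = 105.15 m.
Head difference: h(BH-5) − h(BH-9) = 110.82 − 105.15 = 5.67 m.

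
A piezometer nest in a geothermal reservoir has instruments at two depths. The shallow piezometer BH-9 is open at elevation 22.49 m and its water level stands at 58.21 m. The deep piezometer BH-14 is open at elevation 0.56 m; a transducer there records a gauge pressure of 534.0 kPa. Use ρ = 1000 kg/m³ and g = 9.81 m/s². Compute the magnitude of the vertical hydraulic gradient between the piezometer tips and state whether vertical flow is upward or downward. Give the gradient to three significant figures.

Total head at BH-9: h = 58.21 m (water level in the standpipe).
Pressure head at BH-14: ψ = P/(ρg) = 534.0×1000 / (1000 × 9.81) = 54.43 m.
Total head at BH-14: h = z + ψ = 0.56 + 54.43 = 54.99 m.
Δh = h(BH-9) − h(BH-14) = 58.21 − 54.99 = 3.22 m.
Vertical separation Δz = 22.49 − 0.56 = 21.93 m.
|i_v| = |Δh| / Δz = 3.22 / 21.93 = 0.147.
Head is higher in the shallow piezometer, so vertical flow is downward (recharge condition).

|i_v| ≈ 0.147; vertical flow is downward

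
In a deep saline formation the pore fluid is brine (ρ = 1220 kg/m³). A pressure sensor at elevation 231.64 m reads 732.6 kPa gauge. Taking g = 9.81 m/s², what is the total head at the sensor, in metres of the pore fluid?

h ≈ 292.85 m

ψ = P/(ρg) = 732.6×1000 / (1220 × 9.81) = 61.21 m.
h = z + ψ = 231.64 + 61.21 = 292.85 m.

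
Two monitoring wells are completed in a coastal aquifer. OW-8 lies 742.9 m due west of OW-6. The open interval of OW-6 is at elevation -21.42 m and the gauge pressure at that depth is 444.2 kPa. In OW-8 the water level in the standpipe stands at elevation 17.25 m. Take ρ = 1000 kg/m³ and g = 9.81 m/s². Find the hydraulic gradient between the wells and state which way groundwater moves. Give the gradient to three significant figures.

Pressure head at OW-6: ψ = P/(ρg) = 444.2×1000 / (1000 × 9.81) = 45.28 m.
Total head at OW-6: h = z + ψ = -21.42 + 45.28 = 23.86 m.
Total head at OW-8: h = 17.25 m (water level in the piezometer is the total head).
Head difference: h(OW-6) − h(OW-8) = 23.86 − 17.25 = 6.61 m.
Hydraulic gradient: i = |Δh| / L = 6.61 / 742.9 = 0.00890.
Flow is from higher to lower head: from OW-6 toward OW-8, i.e. toward the west.

i ≈ 0.00890; groundwater flows toward the west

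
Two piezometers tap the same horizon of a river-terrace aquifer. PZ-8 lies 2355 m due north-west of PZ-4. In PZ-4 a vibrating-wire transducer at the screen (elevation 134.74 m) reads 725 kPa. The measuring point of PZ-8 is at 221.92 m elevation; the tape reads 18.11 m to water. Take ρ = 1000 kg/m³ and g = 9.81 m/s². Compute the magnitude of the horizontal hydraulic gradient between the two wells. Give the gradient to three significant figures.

Pressure head at PZ-4: ψ = P/(ρg) = 725×1000 / (1000 × 9.81) = 73.90 m.
Total head at PZ-4: h = z + ψ = 134.74 + 73.90 = 208.64 m.
Total head at PZ-8: h = 221.92 − 18.11 = 203.81 m.
Head difference: h(PZ-4) − h(PZ-8) = 208.64 − 203.81 = 4.83 m.
Hydraulic gradient: i = |Δh| / L = 4.83 / 2355 = 0.00205.

i ≈ 0.00205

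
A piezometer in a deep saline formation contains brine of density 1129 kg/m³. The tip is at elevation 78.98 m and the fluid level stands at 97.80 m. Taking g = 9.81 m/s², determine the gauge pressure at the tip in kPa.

P ≈ 208 kPa

Pressure head ψ = h − z = 97.80 − 78.98 = 18.82 m.
P = ρgψ = 1129 × 9.81 × 18.82 = 208441 Pa ≈ 208 kPa.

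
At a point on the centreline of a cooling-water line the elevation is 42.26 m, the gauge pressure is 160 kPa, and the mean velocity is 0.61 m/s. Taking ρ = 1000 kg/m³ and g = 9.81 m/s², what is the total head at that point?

Pressure head ψ = P/(ρg) = 160×1000 / (1000 × 9.81) = 16.31 m.
Velocity head = v²/(2g) = 0.61² / (2 × 9.81) = 0.019 m.
h = z + ψ + v²/(2g) = 42.26 + 16.31 + 0.019 = 58.59 m.

h ≈ 58.59 m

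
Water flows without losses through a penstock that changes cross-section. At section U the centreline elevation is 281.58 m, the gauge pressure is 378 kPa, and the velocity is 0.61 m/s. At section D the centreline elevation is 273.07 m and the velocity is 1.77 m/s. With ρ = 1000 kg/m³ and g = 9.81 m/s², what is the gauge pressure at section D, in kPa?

Pressure head at U: ψ₁ = P₁/(ρg) = 378×1000 / (1000 × 9.81) = 38.53 m.
Velocity heads: v₁²/2g = 0.61²/19.62 = 0.019 m; v₂²/2g = 1.77²/19.62 = 0.160 m.
Total head H = z₁ + ψ₁ + v₁²/2g = 281.58 + 38.53 + 0.019 = 320.13 m.
ψ₂ = H − z₂ − v₂²/2g = 320.13 − 273.07 − 0.160 = 46.90 m.
P₂ = ρgψ₂ = 1000 × 9.81 × 46.90 ≈ 460 kPa.

P₂ ≈ 460 kPa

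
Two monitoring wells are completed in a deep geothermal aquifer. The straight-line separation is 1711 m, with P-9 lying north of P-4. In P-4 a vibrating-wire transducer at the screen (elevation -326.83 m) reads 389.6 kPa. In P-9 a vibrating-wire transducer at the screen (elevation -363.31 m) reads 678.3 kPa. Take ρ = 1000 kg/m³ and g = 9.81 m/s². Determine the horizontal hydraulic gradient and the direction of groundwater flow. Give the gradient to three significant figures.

Pressure head at P-4: ψ = P/(ρg) = 389.6×1000 / (1000 × 9.81) = 39.71 m.
Total head at P-4: h = z + ψ = -326.83 + 39.71 = -287.12 m.
Pressure head at P-9: ψ = P/(ρg) = 678.3×1000 / (1000 × 9.81) = 69.14 m.
Total head at P-9: h = z + ψ = -363.31 + 69.14 = -294.17 m.
Head difference: h(P-4) − h(P-9) = -287.12 − (-294.17) = 7.05 m.
Hydraulic gradient: i = |Δh| / L = 7.05 / 1711 = 0.00412.
Flow is from higher to lower head: from P-4 toward P-9, i.e. toward the north.

i ≈ 0.00412; groundwater flows toward the north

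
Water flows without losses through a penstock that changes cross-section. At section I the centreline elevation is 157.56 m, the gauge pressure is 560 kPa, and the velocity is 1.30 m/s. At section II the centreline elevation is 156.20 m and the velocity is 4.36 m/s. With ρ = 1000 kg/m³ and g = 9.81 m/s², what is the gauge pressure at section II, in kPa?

P₂ ≈ 565 kPa

Pressure head at I: ψ₁ = P₁/(ρg) = 560×1000 / (1000 × 9.81) = 57.08 m.
Velocity heads: v₁²/2g = 1.30²/19.62 = 0.086 m; v₂²/2g = 4.36²/19.62 = 0.969 m.
Total head H = z₁ + ψ₁ + v₁²/2g = 157.56 + 57.08 + 0.086 = 214.73 m.
ψ₂ = H − z₂ − v₂²/2g = 214.73 − 156.20 − 0.969 = 57.56 m.
P₂ = ρgψ₂ = 1000 × 9.81 × 57.56 ≈ 565 kPa.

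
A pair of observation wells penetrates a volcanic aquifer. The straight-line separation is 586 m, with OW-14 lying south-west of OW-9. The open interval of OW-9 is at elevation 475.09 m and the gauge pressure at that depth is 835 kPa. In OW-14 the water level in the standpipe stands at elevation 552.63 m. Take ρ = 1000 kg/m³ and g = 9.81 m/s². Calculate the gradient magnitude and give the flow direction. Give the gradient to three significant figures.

Pressure head at OW-9: ψ = P/(ρg) = 835×1000 / (1000 × 9.81) = 85.12 m.
Total head at OW-9: h = z + ψ = 475.09 + 85.12 = 560.21 m.
Total head at OW-14: h = 552.63 m (water level in the piezometer is the total head).
Head difference: h(OW-9) − h(OW-14) = 560.21 − 552.63 = 7.58 m.
Hydraulic gradient: i = |Δh| / L = 7.58 / 586 = 0.0129.
Flow is from higher to lower head: from OW-9 toward OW-14, i.e. toward the south-west.

i ≈ 0.0129; groundwater flows toward the south-west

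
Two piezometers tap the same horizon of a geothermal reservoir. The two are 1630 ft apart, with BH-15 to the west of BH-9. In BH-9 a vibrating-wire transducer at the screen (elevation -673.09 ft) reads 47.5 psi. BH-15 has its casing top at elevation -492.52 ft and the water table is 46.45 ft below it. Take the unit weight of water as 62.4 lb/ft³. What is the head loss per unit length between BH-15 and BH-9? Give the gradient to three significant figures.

i ≈ 0.0150 ft/ft

Pressure head at BH-9: ψ = 144·P/γ = 144 × 47.5 / 62.4 = 109.62 ft.
Total head at BH-9: h = z + ψ = -673.09 + 109.62 = -563.47 ft.
Total head at BH-15: h = -492.52 − 46.45 = -538.97 ft.
Head difference: h(BH-9) − h(BH-15) = -563.47 − (-538.97) = -24.50 ft.
Hydraulic gradient: i = |Δh| / L = 24.50 / 1630 = 0.0150.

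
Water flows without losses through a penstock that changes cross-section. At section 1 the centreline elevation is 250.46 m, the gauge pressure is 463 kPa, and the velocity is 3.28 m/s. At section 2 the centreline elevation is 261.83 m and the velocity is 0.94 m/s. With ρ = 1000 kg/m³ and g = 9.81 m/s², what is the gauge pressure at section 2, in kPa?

P₂ ≈ 356 kPa

Pressure head at 1: ψ₁ = P₁/(ρg) = 463×1000 / (1000 × 9.81) = 47.20 m.
Velocity heads: v₁²/2g = 3.28²/19.62 = 0.548 m; v₂²/2g = 0.94²/19.62 = 0.045 m.
Total head H = z₁ + ψ₁ + v₁²/2g = 250.46 + 47.20 + 0.548 = 298.21 m.
ψ₂ = H − z₂ − v₂²/2g = 298.21 − 261.83 − 0.045 = 36.33 m.
P₂ = ρgψ₂ = 1000 × 9.81 × 36.33 ≈ 356 kPa.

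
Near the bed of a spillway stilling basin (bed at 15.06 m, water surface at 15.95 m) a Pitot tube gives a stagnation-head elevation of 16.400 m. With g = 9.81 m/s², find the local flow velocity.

Near the bed, under hydrostatic conditions, the piezometric head (z + ψ) equals the free-surface elevation, 15.95 m.
Velocity head = total − piezometric = 16.400 − 15.95 = 0.450 m.
v = √(2g·h_v) = √(2 × 9.81 × 0.450) = 2.97 m/s.

v ≈ 2.97 m/s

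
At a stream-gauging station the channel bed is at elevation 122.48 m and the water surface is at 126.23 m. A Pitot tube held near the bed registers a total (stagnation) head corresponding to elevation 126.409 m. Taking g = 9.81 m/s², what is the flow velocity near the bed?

Near the bed, under hydrostatic conditions, the piezometric head (z + ψ) equals the free-surface elevation, 126.23 m.
Velocity head = total − piezometric = 126.409 − 126.23 = 0.179 m.
v = √(2g·h_v) = √(2 × 9.81 × 0.179) = 1.87 m/s.

v ≈ 1.87 m/s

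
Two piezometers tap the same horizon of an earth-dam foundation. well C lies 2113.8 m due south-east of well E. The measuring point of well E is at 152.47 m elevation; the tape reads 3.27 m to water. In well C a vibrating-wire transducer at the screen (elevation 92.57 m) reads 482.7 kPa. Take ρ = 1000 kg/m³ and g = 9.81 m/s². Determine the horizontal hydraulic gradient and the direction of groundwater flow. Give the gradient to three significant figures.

i ≈ 0.00351; groundwater flows toward the south-east

Total head at well E: h = 152.47 − 3.27 = 149.20 m.
Pressure head at well C: ψ = P/(ρg) = 482.7×1000 / (1000 × 9.81) = 49.20 m.
Total head at well C: h = z + ψ = 92.57 + 49.20 = 141.77 m.
Head difference: h(well E) − h(well C) = 149.20 − 141.77 = 7.43 m.
Hydraulic gradient: i = |Δh| / L = 7.43 / 2113.8 = 0.00351.
Flow is from higher to lower head: from well E toward well C, i.e. toward the south-east.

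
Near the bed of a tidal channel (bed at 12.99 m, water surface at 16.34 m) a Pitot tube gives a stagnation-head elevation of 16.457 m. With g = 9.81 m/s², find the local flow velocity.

Near the bed, under hydrostatic conditions, the piezometric head (z + ψ) equals the free-surface elevation, 16.34 m.
Velocity head = total − piezometric = 16.457 − 16.34 = 0.117 m.
v = √(2g·h_v) = √(2 × 9.81 × 0.117) = 1.52 m/s.

v ≈ 1.52 m/s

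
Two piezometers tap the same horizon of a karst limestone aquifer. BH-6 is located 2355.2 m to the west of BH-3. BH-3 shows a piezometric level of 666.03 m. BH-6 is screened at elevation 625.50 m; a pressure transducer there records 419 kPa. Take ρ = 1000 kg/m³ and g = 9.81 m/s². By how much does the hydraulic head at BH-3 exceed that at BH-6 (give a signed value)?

Δh ≈ -2.18 m

Total head at BH-3: h = 666.03 m (water level in the piezometer is the total head).
Pressure head at BH-6: ψ = P/(ρg) = 419×1000 / (1000 × 9.81) = 42.71 m.
Total head at BH-6: h = z + ψ = 625.50 + 42.71 = 668.21 m.
Head difference: h(BH-3) − h(BH-6) = 666.03 − 668.21 = -2.18 m.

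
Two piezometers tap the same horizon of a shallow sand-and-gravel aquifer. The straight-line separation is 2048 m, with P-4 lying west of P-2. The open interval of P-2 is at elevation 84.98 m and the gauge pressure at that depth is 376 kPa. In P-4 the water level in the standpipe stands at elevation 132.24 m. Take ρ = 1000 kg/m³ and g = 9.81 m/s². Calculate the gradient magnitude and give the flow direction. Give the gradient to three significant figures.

i ≈ 0.00436; groundwater flows toward the east

Pressure head at P-2: ψ = P/(ρg) = 376×1000 / (1000 × 9.81) = 38.33 m.
Total head at P-2: h = z + ψ = 84.98 + 38.33 = 123.31 m.
Total head at P-4: h = 132.24 m (water level in the piezometer is the total head).
Head difference: h(P-2) − h(P-4) = 123.31 − 132.24 = -8.93 m.
Hydraulic gradient: i = |Δh| / L = 8.93 / 2048 = 0.00436.
Flow is from higher to lower head: from P-4 toward P-2, i.e. toward the east.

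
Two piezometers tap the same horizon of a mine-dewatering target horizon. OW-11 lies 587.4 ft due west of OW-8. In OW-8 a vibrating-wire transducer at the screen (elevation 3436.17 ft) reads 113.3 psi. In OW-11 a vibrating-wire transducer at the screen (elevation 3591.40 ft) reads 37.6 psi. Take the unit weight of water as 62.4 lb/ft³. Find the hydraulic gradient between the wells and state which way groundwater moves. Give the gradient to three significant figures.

Pressure head at OW-8: ψ = 144·P/γ = 144 × 113.3 / 62.4 = 261.46 ft.
Total head at OW-8: h = z + ψ = 3436.17 + 261.46 = 3697.63 ft.
Pressure head at OW-11: ψ = 144·P/γ = 144 × 37.6 / 62.4 = 86.77 ft.
Total head at OW-11: h = z + ψ = 3591.40 + 86.77 = 3678.17 ft.
Head difference: h(OW-8) − h(OW-11) = 3697.63 − 3678.17 = 19.46 ft.
Hydraulic gradient: i = |Δh| / L = 19.46 / 587.4 = 0.0331.
Flow is from higher to lower head: from OW-8 toward OW-11, i.e. toward the west.

i ≈ 0.0331; groundwater flows toward the west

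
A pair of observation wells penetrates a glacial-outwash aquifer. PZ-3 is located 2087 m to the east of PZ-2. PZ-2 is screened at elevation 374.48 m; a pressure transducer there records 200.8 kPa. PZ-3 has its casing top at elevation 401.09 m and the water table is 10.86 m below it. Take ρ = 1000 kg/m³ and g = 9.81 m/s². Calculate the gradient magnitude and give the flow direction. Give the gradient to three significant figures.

i ≈ 0.00226; groundwater flows toward the east

Pressure head at PZ-2: ψ = P/(ρg) = 200.8×1000 / (1000 × 9.81) = 20.47 m.
Total head at PZ-2: h = z + ψ = 374.48 + 20.47 = 394.95 m.
Total head at PZ-3: h = 401.09 − 10.86 = 390.23 m.
Head difference: h(PZ-2) − h(PZ-3) = 394.95 − 390.23 = 4.72 m.
Hydraulic gradient: i = |Δh| / L = 4.72 / 2087 = 0.00226.
Flow is from higher to lower head: from PZ-2 toward PZ-3, i.e. toward the east.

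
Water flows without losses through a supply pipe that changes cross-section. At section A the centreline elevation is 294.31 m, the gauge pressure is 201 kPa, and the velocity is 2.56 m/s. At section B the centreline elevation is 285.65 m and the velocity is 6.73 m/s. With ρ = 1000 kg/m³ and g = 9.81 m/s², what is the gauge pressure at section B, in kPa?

P₂ ≈ 267 kPa

Pressure head at A: ψ₁ = P₁/(ρg) = 201×1000 / (1000 × 9.81) = 20.49 m.
Velocity heads: v₁²/2g = 2.56²/19.62 = 0.334 m; v₂²/2g = 6.73²/19.62 = 2.309 m.
Total head H = z₁ + ψ₁ + v₁²/2g = 294.31 + 20.49 + 0.334 = 315.13 m.
ψ₂ = H − z₂ − v₂²/2g = 315.13 − 285.65 − 2.309 = 27.17 m.
P₂ = ρgψ₂ = 1000 × 9.81 × 27.17 ≈ 267 kPa.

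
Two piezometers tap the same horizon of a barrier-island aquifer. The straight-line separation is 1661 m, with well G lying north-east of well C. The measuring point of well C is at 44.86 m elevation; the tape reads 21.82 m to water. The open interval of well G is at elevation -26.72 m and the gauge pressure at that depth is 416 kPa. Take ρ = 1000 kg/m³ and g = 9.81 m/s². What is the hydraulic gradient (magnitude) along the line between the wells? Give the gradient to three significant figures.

Total head at well C: h = 44.86 − 21.82 = 23.04 m.
Pressure head at well G: ψ = P/(ρg) = 416×1000 / (1000 × 9.81) = 42.41 m.
Total head at well G: h = z + ψ = -26.72 + 42.41 = 15.69 m.
Head difference: h(well C) − h(well G) = 23.04 − 15.69 = 7.35 m.
Hydraulic gradient: i = |Δh| / L = 7.35 / 1661 = 0.00443.

i ≈ 0.00443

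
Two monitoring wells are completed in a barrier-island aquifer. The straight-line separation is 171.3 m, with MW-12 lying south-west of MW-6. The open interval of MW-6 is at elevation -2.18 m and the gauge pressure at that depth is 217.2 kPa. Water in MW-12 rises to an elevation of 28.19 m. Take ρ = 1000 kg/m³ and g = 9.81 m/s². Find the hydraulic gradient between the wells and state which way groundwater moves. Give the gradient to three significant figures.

i ≈ 0.0480; groundwater flows toward the north-east

Pressure head at MW-6: ψ = P/(ρg) = 217.2×1000 / (1000 × 9.81) = 22.14 m.
Total head at MW-6: h = z + ψ = -2.18 + 22.14 = 19.96 m.
Total head at MW-12: h = 28.19 m (water level in the piezometer is the total head).
Head difference: h(MW-6) − h(MW-12) = 19.96 − 28.19 = -8.23 m.
Hydraulic gradient: i = |Δh| / L = 8.23 / 171.3 = 0.0480.
Flow is from higher to lower head: from MW-12 toward MW-6, i.e. toward the north-east.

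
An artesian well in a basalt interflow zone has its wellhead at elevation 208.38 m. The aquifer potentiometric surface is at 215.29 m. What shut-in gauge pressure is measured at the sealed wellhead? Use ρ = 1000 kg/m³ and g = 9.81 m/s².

Head above the cap: Δh = 215.29 − 208.38 = 6.91 m.
P = ρgΔh = 1000 × 9.81 × 6.91 = 67787 Pa ≈ 67.8 kPa.

P ≈ 67.8 kPa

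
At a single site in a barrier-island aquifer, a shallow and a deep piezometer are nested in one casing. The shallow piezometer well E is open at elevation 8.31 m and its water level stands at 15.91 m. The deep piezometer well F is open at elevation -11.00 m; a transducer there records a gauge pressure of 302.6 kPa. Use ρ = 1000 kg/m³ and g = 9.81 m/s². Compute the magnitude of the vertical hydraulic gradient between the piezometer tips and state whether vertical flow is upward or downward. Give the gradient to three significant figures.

|i_v| ≈ 0.204; vertical flow is upward

Total head at well E: h = 15.91 m (water level in the standpipe).
Pressure head at well F: ψ = P/(ρg) = 302.6×1000 / (1000 × 9.81) = 30.85 m.
Total head at well F: h = z + ψ = -11.00 + 30.85 = 19.85 m.
Δh = h(well E) − h(well F) = 15.91 − 19.85 = -3.94 m.
Vertical separation Δz = 8.31 − (-11.00) = 19.31 m.
|i_v| = |Δh| / Δz = 3.94 / 19.31 = 0.204.
Head is higher in the deep piezometer, so vertical flow is upward (discharge condition).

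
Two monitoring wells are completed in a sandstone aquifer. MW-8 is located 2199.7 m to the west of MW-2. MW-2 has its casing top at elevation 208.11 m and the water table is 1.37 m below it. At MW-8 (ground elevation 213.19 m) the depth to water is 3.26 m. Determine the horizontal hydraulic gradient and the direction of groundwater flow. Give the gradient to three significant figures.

i ≈ 0.00145; groundwater flows toward the east

Total head at MW-2: h = 208.11 − 1.37 = 206.74 m.
Total head at MW-8: h = 213.19 − 3.26 = 209.93 m.
Head difference: h(MW-2) − h(MW-8) = 206.74 − 209.93 = -3.19 m.
Hydraulic gradient: i = |Δh| / L = 3.19 / 2199.7 = 0.00145.
Flow is from higher to lower head: from MW-8 toward MW-2, i.e. toward the east.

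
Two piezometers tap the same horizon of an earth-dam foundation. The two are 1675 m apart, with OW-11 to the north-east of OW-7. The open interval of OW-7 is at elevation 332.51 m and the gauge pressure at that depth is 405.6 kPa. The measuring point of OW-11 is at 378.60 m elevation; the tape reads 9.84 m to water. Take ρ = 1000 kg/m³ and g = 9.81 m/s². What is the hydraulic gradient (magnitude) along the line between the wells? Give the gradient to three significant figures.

i ≈ 0.00304

Pressure head at OW-7: ψ = P/(ρg) = 405.6×1000 / (1000 × 9.81) = 41.35 m.
Total head at OW-7: h = z + ψ = 332.51 + 41.35 = 373.86 m.
Total head at OW-11: h = 378.60 − 9.84 = 368.76 m.
Head difference: h(OW-7) − h(OW-11) = 373.86 − 368.76 = 5.10 m.
Hydraulic gradient: i = |Δh| / L = 5.10 / 1675 = 0.00304.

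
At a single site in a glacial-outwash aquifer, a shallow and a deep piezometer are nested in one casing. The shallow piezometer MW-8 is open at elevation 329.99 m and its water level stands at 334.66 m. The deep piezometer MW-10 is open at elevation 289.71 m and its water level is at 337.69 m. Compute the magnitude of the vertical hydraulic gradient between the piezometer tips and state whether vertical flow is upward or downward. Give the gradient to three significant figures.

Total head at MW-8: h = 334.66 m (water level in the standpipe).
Total head at MW-10: h = 337.69 m.
Δh = h(MW-8) − h(MW-10) = 334.66 − 337.69 = -3.03 m.
Vertical separation Δz = 329.99 − 289.71 = 40.28 m.
|i_v| = |Δh| / Δz = 3.03 / 40.28 = 0.0752.
Head is higher in the deep piezometer, so vertical flow is upward (discharge condition).

|i_v| ≈ 0.0752; vertical flow is upward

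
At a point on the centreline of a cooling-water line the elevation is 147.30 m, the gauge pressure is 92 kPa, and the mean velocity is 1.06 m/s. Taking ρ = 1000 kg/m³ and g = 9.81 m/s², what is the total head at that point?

Pressure head ψ = P/(ρg) = 92×1000 / (1000 × 9.81) = 9.38 m.
Velocity head = v²/(2g) = 1.06² / (2 × 9.81) = 0.057 m.
h = z + ψ + v²/(2g) = 147.30 + 9.38 + 0.057 = 156.74 m.

h ≈ 156.74 m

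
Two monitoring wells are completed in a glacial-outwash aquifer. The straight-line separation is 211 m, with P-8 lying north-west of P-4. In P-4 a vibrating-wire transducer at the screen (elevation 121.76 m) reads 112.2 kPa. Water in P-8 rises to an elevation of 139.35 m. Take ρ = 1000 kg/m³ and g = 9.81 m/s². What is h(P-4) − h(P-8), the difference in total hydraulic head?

Δh ≈ -6.15 m

Pressure head at P-4: ψ = P/(ρg) = 112.2×1000 / (1000 × 9.81) = 11.44 m.
Total head at P-4: h = z + ψ = 121.76 + 11.44 = 133.20 m.
Total head at P-8: h = 139.35 m (water level in the piezometer is the total head).
Head difference: h(P-4) − h(P-8) = 133.20 − 139.35 = -6.15 m.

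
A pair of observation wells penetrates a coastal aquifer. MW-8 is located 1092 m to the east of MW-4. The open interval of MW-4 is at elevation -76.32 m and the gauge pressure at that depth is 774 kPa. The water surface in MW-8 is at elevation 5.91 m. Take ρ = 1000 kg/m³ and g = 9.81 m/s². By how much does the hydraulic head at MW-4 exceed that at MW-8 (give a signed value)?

Pressure head at MW-4: ψ = P/(ρg) = 774×1000 / (1000 × 9.81) = 78.90 m.
Total head at MW-4: h = z + ψ = -76.32 + 78.90 = 2.58 m.
Total head at MW-8: h = 5.91 m (water level in the piezometer is the total head).
Head difference: h(MW-4) − h(MW-8) = 2.58 − 5.91 = -3.33 m.

Δh ≈ -3.33 m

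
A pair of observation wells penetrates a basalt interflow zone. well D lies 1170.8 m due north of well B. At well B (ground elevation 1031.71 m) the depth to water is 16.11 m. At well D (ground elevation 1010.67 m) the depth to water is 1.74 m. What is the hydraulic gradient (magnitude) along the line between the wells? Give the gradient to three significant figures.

i ≈ 0.00570

Total head at well B: h = 1031.71 − 16.11 = 1015.60 m.
Total head at well D: h = 1010.67 − 1.74 = 1008.93 m.
Head difference: h(well B) − h(well D) = 1015.60 − 1008.93 = 6.67 m.
Hydraulic gradient: i = |Δh| / L = 6.67 / 1170.8 = 0.00570.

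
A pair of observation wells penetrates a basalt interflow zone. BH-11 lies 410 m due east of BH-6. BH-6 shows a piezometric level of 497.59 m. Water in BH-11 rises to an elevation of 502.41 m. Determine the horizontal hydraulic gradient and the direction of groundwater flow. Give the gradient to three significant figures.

i ≈ 0.0118; groundwater flows toward the west

Total head at BH-6: h = 497.59 m (water level in the piezometer is the total head).
Total head at BH-11: h = 502.41 m (water level in the piezometer is the total head).
Head difference: h(BH-6) − h(BH-11) = 497.59 − 502.41 = -4.82 m.
Hydraulic gradient: i = |Δh| / L = 4.82 / 410 = 0.0118.
Flow is from higher to lower head: from BH-11 toward BH-6, i.e. toward the west.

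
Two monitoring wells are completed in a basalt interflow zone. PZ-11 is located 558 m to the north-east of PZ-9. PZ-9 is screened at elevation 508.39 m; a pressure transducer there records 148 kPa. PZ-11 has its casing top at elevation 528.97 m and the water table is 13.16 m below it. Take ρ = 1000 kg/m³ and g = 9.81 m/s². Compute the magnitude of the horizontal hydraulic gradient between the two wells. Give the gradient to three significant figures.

Pressure head at PZ-9: ψ = P/(ρg) = 148×1000 / (1000 × 9.81) = 15.09 m.
Total head at PZ-9: h = z + ψ = 508.39 + 15.09 = 523.48 m.
Total head at PZ-11: h = 528.97 − 13.16 = 515.81 m.
Head difference: h(PZ-9) − h(PZ-11) = 523.48 − 515.81 = 7.67 m.
Hydraulic gradient: i = |Δh| / L = 7.67 / 558 = 0.0137.

i ≈ 0.0137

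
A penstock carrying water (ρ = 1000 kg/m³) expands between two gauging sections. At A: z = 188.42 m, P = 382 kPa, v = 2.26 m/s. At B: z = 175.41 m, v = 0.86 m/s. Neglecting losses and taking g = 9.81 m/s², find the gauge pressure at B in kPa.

Pressure head at A: ψ₁ = P₁/(ρg) = 382×1000 / (1000 × 9.81) = 38.94 m.
Velocity heads: v₁²/2g = 2.26²/19.62 = 0.260 m; v₂²/2g = 0.86²/19.62 = 0.038 m.
Total head H = z₁ + ψ₁ + v₁²/2g = 188.42 + 38.94 + 0.260 = 227.62 m.
ψ₂ = H − z₂ − v₂²/2g = 227.62 − 175.41 − 0.038 = 52.17 m.
P₂ = ρgψ₂ = 1000 × 9.81 × 52.17 ≈ 512 kPa.

P₂ ≈ 512 kPa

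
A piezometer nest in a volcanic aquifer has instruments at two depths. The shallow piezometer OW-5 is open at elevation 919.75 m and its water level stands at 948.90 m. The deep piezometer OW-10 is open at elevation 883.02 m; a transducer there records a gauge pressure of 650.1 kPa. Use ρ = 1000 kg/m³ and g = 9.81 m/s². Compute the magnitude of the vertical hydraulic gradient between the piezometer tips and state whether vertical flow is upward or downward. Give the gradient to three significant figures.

|i_v| ≈ 0.0106; vertical flow is upward

Total head at OW-5: h = 948.90 m (water level in the standpipe).
Pressure head at OW-10: ψ = P/(ρg) = 650.1×1000 / (1000 × 9.81) = 66.27 m.
Total head at OW-10: h = z + ψ = 883.02 + 66.27 = 949.29 m.
Δh = h(OW-5) − h(OW-10) = 948.90 − 949.29 = -0.39 m.
Vertical separation Δz = 919.75 − 883.02 = 36.73 m.
|i_v| = |Δh| / Δz = 0.39 / 36.73 = 0.0106.
Head is higher in the deep piezometer, so vertical flow is upward (discharge condition).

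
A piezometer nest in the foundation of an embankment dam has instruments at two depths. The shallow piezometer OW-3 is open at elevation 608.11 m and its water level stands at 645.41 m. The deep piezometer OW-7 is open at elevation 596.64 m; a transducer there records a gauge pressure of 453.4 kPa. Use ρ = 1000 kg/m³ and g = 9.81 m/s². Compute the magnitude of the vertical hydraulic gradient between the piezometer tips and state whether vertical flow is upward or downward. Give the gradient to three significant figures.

Total head at OW-3: h = 645.41 m (water level in the standpipe).
Pressure head at OW-7: ψ = P/(ρg) = 453.4×1000 / (1000 × 9.81) = 46.22 m.
Total head at OW-7: h = z + ψ = 596.64 + 46.22 = 642.86 m.
Δh = h(OW-3) − h(OW-7) = 645.41 − 642.86 = 2.55 m.
Vertical separation Δz = 608.11 − 596.64 = 11.47 m.
|i_v| = |Δh| / Δz = 2.55 / 11.47 = 0.222.
Head is higher in the shallow piezometer, so vertical flow is downward (recharge condition).

|i_v| ≈ 0.222; vertical flow is downward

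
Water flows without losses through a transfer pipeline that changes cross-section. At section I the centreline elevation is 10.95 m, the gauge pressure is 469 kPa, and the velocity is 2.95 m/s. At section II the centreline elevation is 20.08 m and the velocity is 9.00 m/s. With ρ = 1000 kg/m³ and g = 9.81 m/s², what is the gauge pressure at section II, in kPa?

Pressure head at I: ψ₁ = P₁/(ρg) = 469×1000 / (1000 × 9.81) = 47.81 m.
Velocity heads: v₁²/2g = 2.95²/19.62 = 0.444 m; v₂²/2g = 9.00²/19.62 = 4.128 m.
Total head H = z₁ + ψ₁ + v₁²/2g = 10.95 + 47.81 + 0.444 = 59.20 m.
ψ₂ = H − z₂ − v₂²/2g = 59.20 − 20.08 − 4.128 = 34.99 m.
P₂ = ρgψ₂ = 1000 × 9.81 × 34.99 ≈ 343 kPa.

P₂ ≈ 343 kPa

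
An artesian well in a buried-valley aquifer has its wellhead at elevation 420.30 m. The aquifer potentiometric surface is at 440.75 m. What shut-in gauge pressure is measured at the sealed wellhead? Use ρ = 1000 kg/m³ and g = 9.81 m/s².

Head above the cap: Δh = 440.75 − 420.30 = 20.45 m.
P = ρgΔh = 1000 × 9.81 × 20.45 = 200614 Pa ≈ 201 kPa.

P ≈ 201 kPa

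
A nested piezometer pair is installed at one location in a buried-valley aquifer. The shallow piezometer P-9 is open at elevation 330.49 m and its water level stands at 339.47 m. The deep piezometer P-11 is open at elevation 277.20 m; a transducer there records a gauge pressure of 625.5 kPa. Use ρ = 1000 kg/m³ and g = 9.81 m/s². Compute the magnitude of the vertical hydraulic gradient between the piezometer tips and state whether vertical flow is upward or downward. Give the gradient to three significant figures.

|i_v| ≈ 0.0280; vertical flow is upward

Total head at P-9: h = 339.47 m (water level in the standpipe).
Pressure head at P-11: ψ = P/(ρg) = 625.5×1000 / (1000 × 9.81) = 63.76 m.
Total head at P-11: h = z + ψ = 277.20 + 63.76 = 340.96 m.
Δh = h(P-9) − h(P-11) = 339.47 − 340.96 = -1.49 m.
Vertical separation Δz = 330.49 − 277.20 = 53.29 m.
|i_v| = |Δh| / Δz = 1.49 / 53.29 = 0.0280.
Head is higher in the deep piezometer, so vertical flow is upward (discharge condition).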